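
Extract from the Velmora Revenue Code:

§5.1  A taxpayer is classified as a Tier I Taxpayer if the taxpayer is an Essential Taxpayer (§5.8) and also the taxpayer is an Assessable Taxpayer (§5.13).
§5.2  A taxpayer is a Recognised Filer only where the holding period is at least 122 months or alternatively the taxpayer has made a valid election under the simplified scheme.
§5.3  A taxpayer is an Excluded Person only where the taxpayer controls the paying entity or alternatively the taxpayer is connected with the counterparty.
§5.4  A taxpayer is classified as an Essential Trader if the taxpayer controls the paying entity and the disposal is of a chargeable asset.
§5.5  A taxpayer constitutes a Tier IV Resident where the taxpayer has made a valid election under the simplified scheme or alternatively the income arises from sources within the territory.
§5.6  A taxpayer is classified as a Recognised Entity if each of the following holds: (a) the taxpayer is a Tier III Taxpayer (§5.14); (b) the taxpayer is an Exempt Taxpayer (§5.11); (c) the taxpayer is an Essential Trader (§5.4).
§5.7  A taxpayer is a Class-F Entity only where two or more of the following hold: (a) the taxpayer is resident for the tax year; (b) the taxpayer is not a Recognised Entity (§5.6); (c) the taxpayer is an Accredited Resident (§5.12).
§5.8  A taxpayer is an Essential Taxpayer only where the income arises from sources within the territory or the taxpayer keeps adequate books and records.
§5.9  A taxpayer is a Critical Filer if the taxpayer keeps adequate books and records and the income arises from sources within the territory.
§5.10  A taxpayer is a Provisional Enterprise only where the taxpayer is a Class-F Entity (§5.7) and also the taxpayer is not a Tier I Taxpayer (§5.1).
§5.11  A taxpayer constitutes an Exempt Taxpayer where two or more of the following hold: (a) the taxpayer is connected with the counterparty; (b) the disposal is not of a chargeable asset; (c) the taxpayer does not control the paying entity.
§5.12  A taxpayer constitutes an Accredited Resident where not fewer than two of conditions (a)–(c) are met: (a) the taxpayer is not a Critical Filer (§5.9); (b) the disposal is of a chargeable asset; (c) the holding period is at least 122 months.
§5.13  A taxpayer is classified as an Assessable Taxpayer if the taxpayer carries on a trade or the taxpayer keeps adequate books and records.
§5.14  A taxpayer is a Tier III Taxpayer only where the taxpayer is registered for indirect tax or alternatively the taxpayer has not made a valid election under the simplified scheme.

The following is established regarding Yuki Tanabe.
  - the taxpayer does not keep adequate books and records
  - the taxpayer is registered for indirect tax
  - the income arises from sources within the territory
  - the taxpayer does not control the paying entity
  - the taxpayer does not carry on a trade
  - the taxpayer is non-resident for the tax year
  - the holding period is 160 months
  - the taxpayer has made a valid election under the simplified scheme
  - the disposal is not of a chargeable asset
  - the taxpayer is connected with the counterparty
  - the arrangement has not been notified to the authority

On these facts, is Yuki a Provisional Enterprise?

§5.14 — Tier III Taxpayer: [the taxpayer is registered for indirect tax? yes] OR [the taxpayer has not made a valid election under the simplified scheme? no] → satisfied.
§5.11 — Exempt Taxpayer: the taxpayer is connected with the counterparty? yes; the disposal is not of a chargeable asset? yes; the taxpayer does not control the paying entity? yes — 3 of 3 hold (need ≥2) → satisfied.
§5.4 — Essential Trader: [the taxpayer controls the paying entity? no] AND [the disposal is of a chargeable asset? no] → not satisfied.
§5.6 — Recognised Entity: [Tier III Taxpayer (§5.14)? yes] AND [Exempt Taxpayer (§5.11)? yes] AND [Essential Trader (§5.4)? no] → not satisfied.
§5.9 — Critical Filer: [the taxpayer keeps adequate books and records? no] AND [the income arises from sources within the territory? yes] → not satisfied.
§5.12 — Accredited Resident: not a Critical Filer (§5.9)? yes; the disposal is of a chargeable asset? no; holding period: 160 months ≥ 122 months? yes — 2 of 3 hold (need ≥2) → satisfied.
§5.7 — Class-F Entity: the taxpayer is resident for the tax year? no; not a Recognised Entity (§5.6)? yes; Accredited Resident (§5.12)? yes — 2 of 3 hold (need ≥2) → satisfied.
§5.8 — Essential Taxpayer: [the income arises from sources within the territory? yes] OR [the taxpayer keeps adequate books and records? no] → satisfied.
§5.13 — Assessable Taxpayer: [the taxpayer carries on a trade? no] OR [the taxpayer keeps adequate books and records? no] → not satisfied.
§5.1 — Tier I Taxpayer: [Essential Taxpayer (§5.8)? yes] AND [Assessable Taxpayer (§5.13)? no] → not satisfied.
§5.10 — Provisional Enterprise: [Class-F Entity (§5.7)? yes] AND [not a Tier I Taxpayer (§5.1)? yes] → satisfied.

Yes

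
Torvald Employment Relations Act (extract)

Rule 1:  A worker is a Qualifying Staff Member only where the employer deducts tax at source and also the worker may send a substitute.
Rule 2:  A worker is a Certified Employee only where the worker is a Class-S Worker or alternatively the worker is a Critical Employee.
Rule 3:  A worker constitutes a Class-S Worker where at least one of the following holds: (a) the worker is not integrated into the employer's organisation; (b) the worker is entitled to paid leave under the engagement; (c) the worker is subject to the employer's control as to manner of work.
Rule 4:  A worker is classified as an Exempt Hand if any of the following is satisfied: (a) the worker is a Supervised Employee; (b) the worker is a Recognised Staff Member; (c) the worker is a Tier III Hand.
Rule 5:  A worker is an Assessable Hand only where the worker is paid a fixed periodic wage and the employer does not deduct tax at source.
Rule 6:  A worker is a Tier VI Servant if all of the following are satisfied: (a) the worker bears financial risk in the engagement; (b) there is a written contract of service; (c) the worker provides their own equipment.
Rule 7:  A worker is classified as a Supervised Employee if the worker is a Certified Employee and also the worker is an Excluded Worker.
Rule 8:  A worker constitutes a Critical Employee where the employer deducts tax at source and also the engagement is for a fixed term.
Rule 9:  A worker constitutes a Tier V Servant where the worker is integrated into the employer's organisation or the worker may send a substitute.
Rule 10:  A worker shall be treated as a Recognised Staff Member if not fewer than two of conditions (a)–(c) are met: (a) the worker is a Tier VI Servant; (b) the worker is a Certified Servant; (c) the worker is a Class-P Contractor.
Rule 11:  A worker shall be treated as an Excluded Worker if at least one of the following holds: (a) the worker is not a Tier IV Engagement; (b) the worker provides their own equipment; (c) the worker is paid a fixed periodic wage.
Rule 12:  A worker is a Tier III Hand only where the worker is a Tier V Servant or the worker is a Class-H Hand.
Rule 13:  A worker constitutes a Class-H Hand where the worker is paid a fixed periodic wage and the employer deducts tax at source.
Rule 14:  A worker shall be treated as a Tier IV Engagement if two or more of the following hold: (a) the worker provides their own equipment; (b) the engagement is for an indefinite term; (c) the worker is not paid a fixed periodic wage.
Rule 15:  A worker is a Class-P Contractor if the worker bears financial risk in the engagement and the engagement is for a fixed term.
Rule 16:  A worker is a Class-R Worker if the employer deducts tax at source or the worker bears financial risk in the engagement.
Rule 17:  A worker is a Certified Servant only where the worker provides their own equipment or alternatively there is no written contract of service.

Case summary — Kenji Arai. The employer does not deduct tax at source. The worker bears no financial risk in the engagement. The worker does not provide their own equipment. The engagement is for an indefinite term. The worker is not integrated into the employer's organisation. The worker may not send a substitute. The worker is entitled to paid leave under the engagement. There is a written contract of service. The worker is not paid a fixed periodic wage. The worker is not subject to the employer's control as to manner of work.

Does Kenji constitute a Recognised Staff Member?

rule 6 — Tier VI Servant: [the worker bears financial risk in the engagement? no] AND [there is a written contract of service? yes] AND [the worker provides their own equipment? no] → not satisfied.
rule 17 — Certified Servant: [the worker provides their own equipment? no] OR [there is no written contract of service? no] → not satisfied.
rule 15 — Class-P Contractor: [the worker bears financial risk in the engagement? no] AND [the engagement is for a fixed term? no] → not satisfied.
rule 10 — Recognised Staff Member: Tier VI Servant (rule 6)? no; Certified Servant (rule 17)? no; Class-P Contractor (rule 15)? no — 0 of 3 hold (need ≥2) → not satisfied.

No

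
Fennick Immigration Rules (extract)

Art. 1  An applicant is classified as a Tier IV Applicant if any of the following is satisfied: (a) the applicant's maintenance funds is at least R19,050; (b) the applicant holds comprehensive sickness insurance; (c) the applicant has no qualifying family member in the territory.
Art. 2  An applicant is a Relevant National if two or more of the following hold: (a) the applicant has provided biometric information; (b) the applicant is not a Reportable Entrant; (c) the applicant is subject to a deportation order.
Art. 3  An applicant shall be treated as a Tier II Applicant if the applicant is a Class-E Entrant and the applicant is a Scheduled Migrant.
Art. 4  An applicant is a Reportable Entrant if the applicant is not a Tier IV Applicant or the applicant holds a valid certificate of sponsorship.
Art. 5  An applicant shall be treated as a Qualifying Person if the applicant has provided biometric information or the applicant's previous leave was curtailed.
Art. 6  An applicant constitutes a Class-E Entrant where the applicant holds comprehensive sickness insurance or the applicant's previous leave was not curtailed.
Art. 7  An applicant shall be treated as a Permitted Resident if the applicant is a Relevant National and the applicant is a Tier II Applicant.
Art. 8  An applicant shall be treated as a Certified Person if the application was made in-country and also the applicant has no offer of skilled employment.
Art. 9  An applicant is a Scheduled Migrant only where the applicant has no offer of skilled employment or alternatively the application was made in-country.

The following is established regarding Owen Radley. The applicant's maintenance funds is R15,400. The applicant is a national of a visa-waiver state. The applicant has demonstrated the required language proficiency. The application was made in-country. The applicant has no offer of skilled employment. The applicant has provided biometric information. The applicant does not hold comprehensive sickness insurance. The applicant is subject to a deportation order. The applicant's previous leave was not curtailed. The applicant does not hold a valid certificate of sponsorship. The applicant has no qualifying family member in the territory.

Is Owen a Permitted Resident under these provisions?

Yes

Under article 1: applicant's maintenance funds: R15,400 ≥ R19,050? no; or the applicant holds comprehensive sickness insurance? no; or the applicant has no qualifying family member in the territory? yes. So the applicant is a Tier IV Applicant.
Under article 4: not a Tier IV Applicant (article 1)? no; or the applicant holds a valid certificate of sponsorship? no. So the applicant is not a Reportable Entrant.
Under article 2: the applicant has provided biometric information? yes; not a Reportable Entrant (article 4)? yes; the applicant is subject to a deportation order? yes — 3 of 3 hold (need ≥2) → satisfied.
Under article 6: the applicant holds comprehensive sickness insurance? no; or the applicant's previous leave was not curtailed? yes. So the applicant is a Class-E Entrant.
Under article 9: the applicant has no offer of skilled employment? yes; or the application was made in-country? yes. So the applicant is a Scheduled Migrant.
Under article 3: Class-E Entrant (article 6)? yes; and Scheduled Migrant (article 9)? yes. So the applicant is a Tier II Applicant.
Under article 7: Relevant National (article 2)? yes; and Tier II Applicant (article 3)? yes. So the applicant is a Permitted Resident.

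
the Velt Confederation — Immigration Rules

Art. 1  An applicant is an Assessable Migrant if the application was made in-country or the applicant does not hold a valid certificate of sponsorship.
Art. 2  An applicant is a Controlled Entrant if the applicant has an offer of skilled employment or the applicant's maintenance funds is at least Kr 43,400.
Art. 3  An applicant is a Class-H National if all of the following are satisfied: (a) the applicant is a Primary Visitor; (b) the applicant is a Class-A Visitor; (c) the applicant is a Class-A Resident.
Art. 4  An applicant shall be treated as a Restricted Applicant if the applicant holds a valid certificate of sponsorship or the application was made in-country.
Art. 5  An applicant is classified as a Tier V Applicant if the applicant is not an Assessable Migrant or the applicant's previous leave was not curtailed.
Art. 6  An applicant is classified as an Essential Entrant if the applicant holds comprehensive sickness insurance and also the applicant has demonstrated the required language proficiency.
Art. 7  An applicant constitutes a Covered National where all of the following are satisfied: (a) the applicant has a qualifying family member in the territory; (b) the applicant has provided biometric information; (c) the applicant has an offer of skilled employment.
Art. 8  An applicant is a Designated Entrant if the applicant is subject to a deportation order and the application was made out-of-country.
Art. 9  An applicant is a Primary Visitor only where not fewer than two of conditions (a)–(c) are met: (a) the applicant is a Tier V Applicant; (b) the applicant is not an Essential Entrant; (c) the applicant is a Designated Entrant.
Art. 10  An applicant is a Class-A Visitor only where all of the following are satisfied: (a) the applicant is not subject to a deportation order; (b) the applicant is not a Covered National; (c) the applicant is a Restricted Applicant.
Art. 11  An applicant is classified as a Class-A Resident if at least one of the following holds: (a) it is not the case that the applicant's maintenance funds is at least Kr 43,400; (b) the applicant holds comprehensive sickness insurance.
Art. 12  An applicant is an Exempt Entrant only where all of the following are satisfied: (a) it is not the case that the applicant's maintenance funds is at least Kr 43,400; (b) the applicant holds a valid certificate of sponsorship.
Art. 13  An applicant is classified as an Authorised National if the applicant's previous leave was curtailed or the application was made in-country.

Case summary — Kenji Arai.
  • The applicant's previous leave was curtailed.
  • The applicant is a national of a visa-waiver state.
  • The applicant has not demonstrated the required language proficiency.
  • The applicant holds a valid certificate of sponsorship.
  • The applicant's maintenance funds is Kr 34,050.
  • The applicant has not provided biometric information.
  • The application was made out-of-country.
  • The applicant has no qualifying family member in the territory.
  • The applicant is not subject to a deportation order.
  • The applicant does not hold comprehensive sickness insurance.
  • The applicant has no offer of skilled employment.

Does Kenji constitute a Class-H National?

Under article 1: the application was made in-country? no; or the applicant does not hold a valid certificate of sponsorship? no. So the applicant is not an Assessable Migrant.
Under article 5: not an Assessable Migrant (article 1)? yes; or the applicant's previous leave was not curtailed? no. So the applicant is a Tier V Applicant.
Under article 6: the applicant holds comprehensive sickness insurance? no; and the applicant has demonstrated the required language proficiency? no. So the applicant is not an Essential Entrant.
Under article 8: the applicant is subject to a deportation order? no; and the application was made out-of-country? yes. So the applicant is not a Designated Entrant.
Under article 9: Tier V Applicant (article 5)? yes; not an Essential Entrant (article 6)? yes; Designated Entrant (article 8)? no — 2 of 3 hold (need ≥2) → satisfied.
Under article 7: the applicant has a qualifying family member in the territory? no; and the applicant has provided biometric information? no; and the applicant has an offer of skilled employment? no. So the applicant is not a Covered National.
Under article 4: the applicant holds a valid certificate of sponsorship? yes; or the application was made in-country? no. So the applicant is a Restricted Applicant.
Under article 10: the applicant is not subject to a deportation order? yes; and not a Covered National (article 7)? yes; and Restricted Applicant (article 4)? yes. So the applicant is a Class-A Visitor.
Under article 11: applicant's maintenance funds: Kr 34,050 ≥ Kr 43,400? no, so negated condition yes; or the applicant holds comprehensive sickness insurance? no. So the applicant is a Class-A Resident.
Under article 3: Primary Visitor (article 9)? yes; and Class-A Visitor (article 10)? yes; and Class-A Resident (article 11)? yes. So the applicant is a Class-H National.

Yes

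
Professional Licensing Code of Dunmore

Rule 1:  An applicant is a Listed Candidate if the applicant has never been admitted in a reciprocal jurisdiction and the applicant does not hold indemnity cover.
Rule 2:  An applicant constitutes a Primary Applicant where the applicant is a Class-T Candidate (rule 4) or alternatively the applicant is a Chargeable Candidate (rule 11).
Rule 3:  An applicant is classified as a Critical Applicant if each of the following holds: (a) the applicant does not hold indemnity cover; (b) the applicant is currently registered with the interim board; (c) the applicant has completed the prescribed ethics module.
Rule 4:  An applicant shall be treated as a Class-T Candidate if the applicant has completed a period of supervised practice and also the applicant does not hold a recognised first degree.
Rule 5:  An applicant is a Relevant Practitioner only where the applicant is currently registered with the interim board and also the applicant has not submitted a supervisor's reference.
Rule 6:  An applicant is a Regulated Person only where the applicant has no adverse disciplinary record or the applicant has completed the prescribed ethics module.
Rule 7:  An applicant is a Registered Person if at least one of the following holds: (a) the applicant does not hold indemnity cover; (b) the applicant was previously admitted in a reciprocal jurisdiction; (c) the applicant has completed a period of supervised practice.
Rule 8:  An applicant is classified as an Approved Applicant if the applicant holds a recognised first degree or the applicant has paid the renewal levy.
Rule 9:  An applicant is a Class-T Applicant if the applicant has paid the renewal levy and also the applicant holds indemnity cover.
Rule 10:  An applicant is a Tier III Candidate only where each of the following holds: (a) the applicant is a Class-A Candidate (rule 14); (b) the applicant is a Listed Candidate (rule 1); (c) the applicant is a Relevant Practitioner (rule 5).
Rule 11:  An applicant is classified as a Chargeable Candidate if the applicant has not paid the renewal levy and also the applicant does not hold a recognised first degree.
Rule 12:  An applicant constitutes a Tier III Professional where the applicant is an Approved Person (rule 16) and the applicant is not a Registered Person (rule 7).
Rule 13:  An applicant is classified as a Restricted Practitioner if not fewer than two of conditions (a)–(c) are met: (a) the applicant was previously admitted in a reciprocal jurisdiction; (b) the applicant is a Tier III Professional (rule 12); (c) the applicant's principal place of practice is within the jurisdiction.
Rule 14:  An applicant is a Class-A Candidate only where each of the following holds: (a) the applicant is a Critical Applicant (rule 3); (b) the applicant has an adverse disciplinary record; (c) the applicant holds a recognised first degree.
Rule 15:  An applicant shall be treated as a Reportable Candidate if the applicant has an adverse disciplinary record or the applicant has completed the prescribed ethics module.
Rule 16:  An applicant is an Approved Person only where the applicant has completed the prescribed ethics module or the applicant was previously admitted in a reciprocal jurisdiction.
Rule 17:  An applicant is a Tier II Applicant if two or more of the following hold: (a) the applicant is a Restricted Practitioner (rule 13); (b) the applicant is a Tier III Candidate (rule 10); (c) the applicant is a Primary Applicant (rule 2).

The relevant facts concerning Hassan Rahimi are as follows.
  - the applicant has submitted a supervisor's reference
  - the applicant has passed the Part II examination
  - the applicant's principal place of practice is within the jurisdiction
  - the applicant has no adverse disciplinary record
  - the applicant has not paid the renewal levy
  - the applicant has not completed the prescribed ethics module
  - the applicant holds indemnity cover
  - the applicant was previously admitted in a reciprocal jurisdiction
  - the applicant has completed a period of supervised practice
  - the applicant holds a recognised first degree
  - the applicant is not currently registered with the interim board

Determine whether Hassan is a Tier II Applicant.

rule 16 — Approved Person: [the applicant has completed the prescribed ethics module? no] OR [the applicant was previously admitted in a reciprocal jurisdiction? yes] → satisfied.
rule 7 — Registered Person: [the applicant does not hold indemnity cover? no] OR [the applicant was previously admitted in a reciprocal jurisdiction? yes] OR [the applicant has completed a period of supervised practice? yes] → satisfied.
rule 12 — Tier III Professional: [Approved Person (rule 16)? yes] AND [not a Registered Person (rule 7)? no] → not satisfied.
rule 13 — Restricted Practitioner: the applicant was previously admitted in a reciprocal jurisdiction? yes; Tier III Professional (rule 12)? no; the applicant's principal place of practice is within the jurisdiction? yes — 2 of 3 hold (need ≥2) → satisfied.
rule 3 — Critical Applicant: [the applicant does not hold indemnity cover? no] AND [the applicant is currently registered with the interim board? no] AND [the applicant has completed the prescribed ethics module? no] → not satisfied.
rule 14 — Class-A Candidate: [Critical Applicant (rule 3)? no] AND [the applicant has an adverse disciplinary record? no] AND [the applicant holds a recognised first degree? yes] → not satisfied.
rule 1 — Listed Candidate: [the applicant has never been admitted in a reciprocal jurisdiction? no] AND [the applicant does not hold indemnity cover? no] → not satisfied.
rule 5 — Relevant Practitioner: [the applicant is currently registered with the interim board? no] AND [the applicant has not submitted a supervisor's reference? no] → not satisfied.
rule 10 — Tier III Candidate: [Class-A Candidate (rule 14)? no] AND [Listed Candidate (rule 1)? no] AND [Relevant Practitioner (rule 5)? no] → not satisfied.
rule 4 — Class-T Candidate: [the applicant has completed a period of supervised practice? yes] AND [the applicant does not hold a recognised first degree? no] → not satisfied.
rule 11 — Chargeable Candidate: [the applicant has not paid the renewal levy? yes] AND [the applicant does not hold a recognised first degree? no] → not satisfied.
rule 2 — Primary Applicant: [Class-T Candidate (rule 4)? no] OR [Chargeable Candidate (rule 11)? no] → not satisfied.
rule 17 — Tier II Applicant: Restricted Practitioner (rule 13)? yes; Tier III Candidate (rule 10)? no; Primary Applicant (rule 2)? no — 1 of 3 hold (need ≥2) → not satisfied.

No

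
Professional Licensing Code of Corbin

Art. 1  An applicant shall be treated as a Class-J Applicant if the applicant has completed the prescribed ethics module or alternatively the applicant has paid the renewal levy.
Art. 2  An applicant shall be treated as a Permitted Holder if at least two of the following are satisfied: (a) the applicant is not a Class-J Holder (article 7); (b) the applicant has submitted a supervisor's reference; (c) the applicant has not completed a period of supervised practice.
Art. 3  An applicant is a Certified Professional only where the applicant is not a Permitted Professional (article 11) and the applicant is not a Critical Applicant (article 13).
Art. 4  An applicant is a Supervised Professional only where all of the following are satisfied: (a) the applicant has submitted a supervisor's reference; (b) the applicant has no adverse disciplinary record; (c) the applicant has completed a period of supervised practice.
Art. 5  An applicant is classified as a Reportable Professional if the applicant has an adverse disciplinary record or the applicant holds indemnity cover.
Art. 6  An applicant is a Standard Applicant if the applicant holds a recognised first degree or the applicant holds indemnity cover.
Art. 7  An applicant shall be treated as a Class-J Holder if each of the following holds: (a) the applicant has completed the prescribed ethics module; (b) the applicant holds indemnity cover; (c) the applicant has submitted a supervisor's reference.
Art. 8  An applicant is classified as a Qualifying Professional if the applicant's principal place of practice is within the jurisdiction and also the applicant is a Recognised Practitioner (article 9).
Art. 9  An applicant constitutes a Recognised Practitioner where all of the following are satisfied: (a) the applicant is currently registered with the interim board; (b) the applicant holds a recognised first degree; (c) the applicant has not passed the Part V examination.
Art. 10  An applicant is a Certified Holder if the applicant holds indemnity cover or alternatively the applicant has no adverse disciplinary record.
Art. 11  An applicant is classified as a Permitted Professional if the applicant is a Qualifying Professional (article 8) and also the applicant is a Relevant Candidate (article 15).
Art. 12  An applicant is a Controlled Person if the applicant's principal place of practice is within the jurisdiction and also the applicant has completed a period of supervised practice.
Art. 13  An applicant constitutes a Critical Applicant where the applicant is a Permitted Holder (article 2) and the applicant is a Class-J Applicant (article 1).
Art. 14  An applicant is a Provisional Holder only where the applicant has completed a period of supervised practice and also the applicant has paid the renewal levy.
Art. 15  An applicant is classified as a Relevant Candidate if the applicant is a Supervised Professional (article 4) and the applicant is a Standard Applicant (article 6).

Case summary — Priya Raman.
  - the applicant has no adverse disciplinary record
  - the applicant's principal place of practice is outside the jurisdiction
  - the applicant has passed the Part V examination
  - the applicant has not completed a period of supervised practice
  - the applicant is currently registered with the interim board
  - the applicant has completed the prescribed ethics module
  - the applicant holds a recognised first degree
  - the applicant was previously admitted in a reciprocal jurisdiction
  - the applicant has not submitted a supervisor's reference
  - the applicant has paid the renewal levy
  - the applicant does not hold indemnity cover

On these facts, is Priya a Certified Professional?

No

article 9 — Recognised Practitioner: [the applicant is currently registered with the interim board? yes] AND [the applicant holds a recognised first degree? yes] AND [the applicant has not passed the Part V examination? no] → not satisfied.
article 8 — Qualifying Professional: [the applicant's principal place of practice is within the jurisdiction? no] AND [Recognised Practitioner (article 9)? no] → not satisfied.
article 4 — Supervised Professional: [the applicant has submitted a supervisor's reference? no] AND [the applicant has no adverse disciplinary record? yes] AND [the applicant has completed a period of supervised practice? no] → not satisfied.
article 6 — Standard Applicant: [the applicant holds a recognised first degree? yes] OR [the applicant holds indemnity cover? no] → satisfied.
article 15 — Relevant Candidate: [Supervised Professional (article 4)? no] AND [Standard Applicant (article 6)? yes] → not satisfied.
article 11 — Permitted Professional: [Qualifying Professional (article 8)? no] AND [Relevant Candidate (article 15)? no] → not satisfied.
article 7 — Class-J Holder: [the applicant has completed the prescribed ethics module? yes] AND [the applicant holds indemnity cover? no] AND [the applicant has submitted a supervisor's reference? no] → not satisfied.
article 2 — Permitted Holder: not a Class-J Holder (article 7)? yes; the applicant has submitted a supervisor's reference? no; the applicant has not completed a period of supervised practice? yes — 2 of 3 hold (need ≥2) → satisfied.
article 1 — Class-J Applicant: [the applicant has completed the prescribed ethics module? yes] OR [the applicant has paid the renewal levy? yes] → satisfied.
article 13 — Critical Applicant: [Permitted Holder (article 2)? yes] AND [Class-J Applicant (article 1)? yes] → satisfied.
article 3 — Certified Professional: [not a Permitted Professional (article 11)? yes] AND [not a Critical Applicant (article 13)? no] → not satisfied.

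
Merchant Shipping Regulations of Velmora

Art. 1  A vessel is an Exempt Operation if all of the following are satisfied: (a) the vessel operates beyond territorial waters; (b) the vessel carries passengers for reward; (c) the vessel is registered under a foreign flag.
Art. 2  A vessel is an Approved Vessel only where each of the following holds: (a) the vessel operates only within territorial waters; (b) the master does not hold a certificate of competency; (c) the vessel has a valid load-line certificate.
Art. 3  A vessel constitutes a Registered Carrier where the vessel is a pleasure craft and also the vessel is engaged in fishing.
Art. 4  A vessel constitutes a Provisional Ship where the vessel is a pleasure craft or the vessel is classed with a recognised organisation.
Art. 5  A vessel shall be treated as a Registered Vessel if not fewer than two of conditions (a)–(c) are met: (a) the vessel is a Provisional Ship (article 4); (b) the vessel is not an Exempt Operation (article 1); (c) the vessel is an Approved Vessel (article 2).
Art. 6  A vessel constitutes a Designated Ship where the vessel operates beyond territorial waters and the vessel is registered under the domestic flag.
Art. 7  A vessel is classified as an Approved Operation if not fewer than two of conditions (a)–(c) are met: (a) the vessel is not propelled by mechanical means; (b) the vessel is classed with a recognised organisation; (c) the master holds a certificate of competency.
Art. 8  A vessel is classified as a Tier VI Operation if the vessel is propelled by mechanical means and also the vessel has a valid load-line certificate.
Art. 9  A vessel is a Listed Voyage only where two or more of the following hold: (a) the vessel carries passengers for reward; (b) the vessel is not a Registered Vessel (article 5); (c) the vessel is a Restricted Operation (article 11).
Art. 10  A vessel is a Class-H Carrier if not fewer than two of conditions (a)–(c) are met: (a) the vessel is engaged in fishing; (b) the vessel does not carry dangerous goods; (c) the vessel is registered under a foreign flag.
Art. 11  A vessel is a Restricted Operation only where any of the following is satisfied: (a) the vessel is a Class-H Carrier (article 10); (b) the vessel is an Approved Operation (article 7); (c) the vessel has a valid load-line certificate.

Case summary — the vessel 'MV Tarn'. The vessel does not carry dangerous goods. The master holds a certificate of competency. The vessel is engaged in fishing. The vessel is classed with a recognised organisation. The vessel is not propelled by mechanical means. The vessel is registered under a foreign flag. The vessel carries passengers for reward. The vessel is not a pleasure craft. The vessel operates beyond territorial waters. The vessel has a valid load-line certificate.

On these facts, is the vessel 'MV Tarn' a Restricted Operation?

Yes

Under article 10: the vessel is engaged in fishing? yes; the vessel does not carry dangerous goods? yes; the vessel is registered under a foreign flag? yes — 3 of 3 hold (need ≥2) → satisfied.
Under article 7: the vessel is not propelled by mechanical means? yes; the vessel is classed with a recognised organisation? yes; the master holds a certificate of competency? yes — 3 of 3 hold (need ≥2) → satisfied.
Under article 11: Class-H Carrier (article 10)? yes; or Approved Operation (article 7)? yes; or the vessel has a valid load-line certificate? yes. So the vessel is a Restricted Operation.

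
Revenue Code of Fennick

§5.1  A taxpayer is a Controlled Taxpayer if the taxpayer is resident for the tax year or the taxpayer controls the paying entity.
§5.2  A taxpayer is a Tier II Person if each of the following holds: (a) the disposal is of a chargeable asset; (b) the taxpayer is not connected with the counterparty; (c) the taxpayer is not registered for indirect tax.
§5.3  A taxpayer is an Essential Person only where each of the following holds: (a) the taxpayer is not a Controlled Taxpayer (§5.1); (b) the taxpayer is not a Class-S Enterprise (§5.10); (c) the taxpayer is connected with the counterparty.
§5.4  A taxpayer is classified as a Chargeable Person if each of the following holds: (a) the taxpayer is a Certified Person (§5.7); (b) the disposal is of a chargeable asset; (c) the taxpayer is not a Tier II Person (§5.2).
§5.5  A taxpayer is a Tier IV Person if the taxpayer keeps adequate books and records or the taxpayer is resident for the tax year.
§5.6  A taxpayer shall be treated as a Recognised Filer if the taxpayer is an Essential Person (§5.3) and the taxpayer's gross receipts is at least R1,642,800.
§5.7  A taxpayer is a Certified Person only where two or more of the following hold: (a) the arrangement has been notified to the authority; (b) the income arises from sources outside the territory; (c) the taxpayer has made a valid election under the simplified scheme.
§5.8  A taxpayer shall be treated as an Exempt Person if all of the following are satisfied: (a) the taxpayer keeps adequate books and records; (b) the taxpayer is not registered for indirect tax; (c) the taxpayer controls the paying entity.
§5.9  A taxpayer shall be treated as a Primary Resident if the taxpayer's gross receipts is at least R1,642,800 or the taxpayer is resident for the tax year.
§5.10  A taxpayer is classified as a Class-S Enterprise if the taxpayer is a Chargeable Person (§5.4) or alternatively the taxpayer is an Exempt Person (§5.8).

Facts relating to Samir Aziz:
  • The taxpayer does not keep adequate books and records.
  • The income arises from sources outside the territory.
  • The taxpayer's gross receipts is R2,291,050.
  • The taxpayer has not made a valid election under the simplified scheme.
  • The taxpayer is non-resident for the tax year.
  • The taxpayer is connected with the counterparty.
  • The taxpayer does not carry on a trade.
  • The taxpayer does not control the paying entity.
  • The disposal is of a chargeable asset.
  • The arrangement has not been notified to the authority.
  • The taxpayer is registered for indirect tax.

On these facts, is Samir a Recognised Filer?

§5.1 — Controlled Taxpayer: [the taxpayer is resident for the tax year? no] OR [the taxpayer controls the paying entity? no] → not satisfied.
§5.7 — Certified Person: the arrangement has been notified to the authority? no; the income arises from sources outside the territory? yes; the taxpayer has made a valid election under the simplified scheme? no — 1 of 3 hold (need ≥2) → not satisfied.
§5.2 — Tier II Person: [the disposal is of a chargeable asset? yes] AND [the taxpayer is not connected with the counterparty? no] AND [the taxpayer is not registered for indirect tax? no] → not satisfied.
§5.4 — Chargeable Person: [Certified Person (§5.7)? no] AND [the disposal is of a chargeable asset? yes] AND [not a Tier II Person (§5.2)? yes] → not satisfied.
§5.8 — Exempt Person: [the taxpayer keeps adequate books and records? no] AND [the taxpayer is not registered for indirect tax? no] AND [the taxpayer controls the paying entity? no] → not satisfied.
§5.10 — Class-S Enterprise: [Chargeable Person (§5.4)? no] OR [Exempt Person (§5.8)? no] → not satisfied.
§5.3 — Essential Person: [not a Controlled Taxpayer (§5.1)? yes] AND [not a Class-S Enterprise (§5.10)? yes] AND [the taxpayer is connected with the counterparty? yes] → satisfied.
§5.6 — Recognised Filer: [Essential Person (§5.3)? yes] AND [taxpayer's gross receipts: R2,291,050 ≥ R1,642,800? yes] → satisfied.

Yes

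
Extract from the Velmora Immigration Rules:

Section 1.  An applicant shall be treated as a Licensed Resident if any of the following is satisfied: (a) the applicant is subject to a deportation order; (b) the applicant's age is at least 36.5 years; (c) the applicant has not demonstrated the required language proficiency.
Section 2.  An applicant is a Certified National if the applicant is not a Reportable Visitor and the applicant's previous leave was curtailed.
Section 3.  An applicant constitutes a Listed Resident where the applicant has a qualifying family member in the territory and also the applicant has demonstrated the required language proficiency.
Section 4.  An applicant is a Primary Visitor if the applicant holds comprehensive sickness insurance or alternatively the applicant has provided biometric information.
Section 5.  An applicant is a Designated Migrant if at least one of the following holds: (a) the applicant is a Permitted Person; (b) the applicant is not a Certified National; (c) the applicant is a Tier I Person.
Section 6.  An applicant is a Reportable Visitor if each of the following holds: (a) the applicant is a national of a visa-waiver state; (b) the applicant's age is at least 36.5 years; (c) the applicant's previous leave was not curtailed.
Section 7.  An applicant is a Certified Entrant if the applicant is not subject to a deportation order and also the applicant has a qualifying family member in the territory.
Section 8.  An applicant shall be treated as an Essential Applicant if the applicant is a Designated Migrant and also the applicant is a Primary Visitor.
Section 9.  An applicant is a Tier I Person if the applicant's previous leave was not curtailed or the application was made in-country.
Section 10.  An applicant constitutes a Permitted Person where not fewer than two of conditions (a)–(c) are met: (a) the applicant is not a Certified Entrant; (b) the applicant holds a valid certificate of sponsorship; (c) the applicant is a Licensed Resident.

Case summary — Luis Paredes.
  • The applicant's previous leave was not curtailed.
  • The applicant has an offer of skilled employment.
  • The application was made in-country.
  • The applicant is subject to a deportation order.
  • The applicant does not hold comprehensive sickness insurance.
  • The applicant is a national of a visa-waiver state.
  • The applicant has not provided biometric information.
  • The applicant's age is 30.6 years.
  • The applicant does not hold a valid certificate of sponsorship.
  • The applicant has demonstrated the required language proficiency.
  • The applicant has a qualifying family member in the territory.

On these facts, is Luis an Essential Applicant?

No

section 7 — Certified Entrant: [the applicant is not subject to a deportation order? no] AND [the applicant has a qualifying family member in the territory? yes] → not satisfied.
section 1 — Licensed Resident: [the applicant is subject to a deportation order? yes] OR [applicant's age: 30.6 years ≥ 36.5 years? no] OR [the applicant has not demonstrated the required language proficiency? no] → satisfied.
section 10 — Permitted Person: not a Certified Entrant (section 7)? yes; the applicant holds a valid certificate of sponsorship? no; Licensed Resident (section 1)? yes — 2 of 3 hold (need ≥2) → satisfied.
section 6 — Reportable Visitor: [the applicant is a national of a visa-waiver state? yes] AND [applicant's age: 30.6 years ≥ 36.5 years? no] AND [the applicant's previous leave was not curtailed? yes] → not satisfied.
section 2 — Certified National: [not a Reportable Visitor (section 6)? yes] AND [the applicant's previous leave was curtailed? no] → not satisfied.
section 9 — Tier I Person: [the applicant's previous leave was not curtailed? yes] OR [the application was made in-country? yes] → satisfied.
section 5 — Designated Migrant: [Permitted Person (section 10)? yes] OR [not a Certified National (section 2)? yes] OR [Tier I Person (section 9)? yes] → satisfied.
section 4 — Primary Visitor: [the applicant holds comprehensive sickness insurance? no] OR [the applicant has provided biometric information? no] → not satisfied.
section 8 — Essential Applicant: [Designated Migrant (section 5)? yes] AND [Primary Visitor (section 4)? no] → not satisfied.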